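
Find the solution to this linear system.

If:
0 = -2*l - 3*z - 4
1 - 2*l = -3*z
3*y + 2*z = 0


Then:
l = -3/4
y = 5/9
z = -5/6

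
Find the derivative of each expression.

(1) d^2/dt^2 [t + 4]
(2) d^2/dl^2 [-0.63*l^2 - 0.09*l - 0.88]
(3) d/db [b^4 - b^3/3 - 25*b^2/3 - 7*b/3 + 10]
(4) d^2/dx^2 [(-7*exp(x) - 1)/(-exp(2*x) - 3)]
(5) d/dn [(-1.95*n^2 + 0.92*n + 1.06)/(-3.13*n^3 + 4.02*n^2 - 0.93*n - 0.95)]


(1) = 0
(2) = -1.26000000000000
(3) = 4*b^3 - b^2 - 50*b/3 - 7/3
(4) = (7*exp(4*x) + 4*exp(3*x) - 126*exp(2*x) - 12*exp(x) + 63)*exp(x)/(exp(6*x) + 9*exp(4*x) + 27*exp(2*x) + 27)
(5) = (-6.1035*n^4 + 5.7592*n^3 + 8.0685*n^2 - 4.8174*n + 0.1118)/(9.7969*n^6 - 25.1652*n^5 + 21.9822*n^4 - 1.5302*n^3 - 6.7731*n^2 + 1.767*n + 0.9025)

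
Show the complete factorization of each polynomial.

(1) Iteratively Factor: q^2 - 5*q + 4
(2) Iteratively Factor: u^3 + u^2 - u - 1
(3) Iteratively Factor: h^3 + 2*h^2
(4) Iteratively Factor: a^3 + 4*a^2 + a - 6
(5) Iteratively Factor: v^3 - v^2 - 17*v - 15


(1) = (q - 4)*(q - 1)
(2) = (u + 1)*(u^2 - 1) = (u - 1)*(u + 1)*(u + 1)
(3) = (h + 2)*(h^2) = h*(h + 2)*(h)
(4) = (a + 2)*(a^2 + 2*a - 3) = (a - 1)*(a + 2)*(a + 3)
(5) = (v + 3)*(v^2 - 4*v - 5) = (v - 5)*(v + 3)*(v + 1)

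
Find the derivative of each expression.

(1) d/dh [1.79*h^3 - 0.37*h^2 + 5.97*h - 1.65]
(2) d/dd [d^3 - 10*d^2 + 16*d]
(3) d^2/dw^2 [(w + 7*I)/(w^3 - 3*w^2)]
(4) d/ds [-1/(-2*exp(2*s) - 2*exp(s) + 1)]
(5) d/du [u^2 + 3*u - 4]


(1) = 5.37*h^2 - 0.74*h + 5.97
(2) = 3*d^2 - 20*d + 16
(3) = 6*((w - 3)*(-w^2 + 2*w - (w - 1)*(w + 7*I)) + 3*(w - 2)^2*(w + 7*I))/(w^4*(w - 3)^3)
(4) = (-4*exp(s) - 2)*exp(s)/(2*exp(2*s) + 2*exp(s) - 1)^2
(5) = 2*u + 3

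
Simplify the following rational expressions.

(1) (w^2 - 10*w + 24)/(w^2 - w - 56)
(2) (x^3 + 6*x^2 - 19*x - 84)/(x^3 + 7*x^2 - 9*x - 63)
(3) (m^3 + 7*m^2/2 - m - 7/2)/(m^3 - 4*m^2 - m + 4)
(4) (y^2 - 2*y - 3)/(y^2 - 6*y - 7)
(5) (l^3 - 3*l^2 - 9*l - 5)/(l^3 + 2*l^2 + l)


(1) = (w^2 - 10*w + 24)/(w^2 - w - 56)
(2) = (x - 4)/(x - 3)
(3) = (2*m + 7)/(2*m - 8)
(4) = (y - 3)/(y - 7)
(5) = (l - 5)/l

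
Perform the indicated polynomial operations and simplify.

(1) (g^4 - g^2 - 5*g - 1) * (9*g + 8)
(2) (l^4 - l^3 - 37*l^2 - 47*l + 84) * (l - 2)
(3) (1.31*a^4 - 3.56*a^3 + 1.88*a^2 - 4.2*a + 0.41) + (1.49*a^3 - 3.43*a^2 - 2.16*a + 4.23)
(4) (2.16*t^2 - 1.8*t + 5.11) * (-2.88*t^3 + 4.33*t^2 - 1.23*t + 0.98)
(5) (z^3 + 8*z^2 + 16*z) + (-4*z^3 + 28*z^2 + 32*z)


(1) = 9*g^5 + 8*g^4 - 9*g^3 - 53*g^2 - 49*g - 8
(2) = l^5 - 3*l^4 - 35*l^3 + 27*l^2 + 178*l - 168
(3) = 1.31*a^4 - 2.07*a^3 - 1.55*a^2 - 6.36*a + 4.64
(4) = -6.2208*t^5 + 14.5368*t^4 - 25.1676*t^3 + 26.4571*t^2 - 8.0493*t + 5.0078
(5) = -3*z^3 + 36*z^2 + 48*z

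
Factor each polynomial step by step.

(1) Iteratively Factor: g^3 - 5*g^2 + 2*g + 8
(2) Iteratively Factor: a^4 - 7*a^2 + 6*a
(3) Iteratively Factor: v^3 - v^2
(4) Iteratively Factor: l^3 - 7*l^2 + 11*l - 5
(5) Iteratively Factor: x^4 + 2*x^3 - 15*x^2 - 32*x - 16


(1) = (g - 2)*(g^2 - 3*g - 4) = (g - 4)*(g - 2)*(g + 1)
(2) = (a + 3)*(a^3 - 3*a^2 + 2*a) = (a - 2)*(a + 3)*(a^2 - a) = a*(a - 2)*(a + 3)*(a - 1)
(3) = (v)*(v^2 - v) = v*(v - 1)*(v)
(4) = (l - 5)*(l^2 - 2*l + 1) = (l - 5)*(l - 1)*(l - 1)
(5) = (x + 1)*(x^3 + x^2 - 16*x - 16) = (x + 1)*(x + 4)*(x^2 - 3*x - 4) = (x + 1)^2*(x + 4)*(x - 4)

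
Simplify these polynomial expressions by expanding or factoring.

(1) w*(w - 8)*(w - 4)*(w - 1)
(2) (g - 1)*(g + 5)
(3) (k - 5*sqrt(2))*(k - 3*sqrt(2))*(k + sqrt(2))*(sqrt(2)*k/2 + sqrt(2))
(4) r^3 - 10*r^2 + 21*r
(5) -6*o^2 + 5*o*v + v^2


(1) = w^4 - 13*w^3 + 44*w^2 - 32*w
(2) = g^2 + 4*g - 5
(3) = sqrt(2)*k^4/2 - 7*k^3 + sqrt(2)*k^3 - 14*k^2 + 7*sqrt(2)*k^2 + 14*sqrt(2)*k + 30*k + 60
(4) = r*(r - 7)*(r - 3)
(5) = (-o + v)*(6*o + v)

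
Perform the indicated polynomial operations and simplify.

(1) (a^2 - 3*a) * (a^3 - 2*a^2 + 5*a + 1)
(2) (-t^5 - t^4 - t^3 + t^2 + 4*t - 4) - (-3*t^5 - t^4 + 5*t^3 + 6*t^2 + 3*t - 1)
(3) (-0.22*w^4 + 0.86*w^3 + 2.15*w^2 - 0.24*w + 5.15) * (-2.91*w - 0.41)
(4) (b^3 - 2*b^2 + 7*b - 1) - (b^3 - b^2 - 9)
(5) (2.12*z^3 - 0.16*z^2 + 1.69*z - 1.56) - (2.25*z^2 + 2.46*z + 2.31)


(1) = a^5 - 5*a^4 + 11*a^3 - 14*a^2 - 3*a
(2) = 2*t^5 - 6*t^3 - 5*t^2 + t - 3
(3) = 0.6402*w^5 - 2.4124*w^4 - 6.6091*w^3 - 0.1831*w^2 - 14.8881*w - 2.1115
(4) = -b^2 + 7*b + 8
(5) = 2.12*z^3 - 2.41*z^2 - 0.77*z - 3.87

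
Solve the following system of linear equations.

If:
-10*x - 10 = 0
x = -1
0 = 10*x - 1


Then:
No Solution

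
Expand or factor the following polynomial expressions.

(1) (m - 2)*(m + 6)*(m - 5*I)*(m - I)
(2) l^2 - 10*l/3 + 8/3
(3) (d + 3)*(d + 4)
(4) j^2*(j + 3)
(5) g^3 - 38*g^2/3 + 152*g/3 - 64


(1) = m^4 + 4*m^3 - 6*I*m^3 - 17*m^2 - 24*I*m^2 - 20*m + 72*I*m + 60
(2) = (l - 2)*(l - 4/3)
(3) = d^2 + 7*d + 12
(4) = j^3 + 3*j^2
(5) = (g - 6)*(g - 4)*(g - 8/3)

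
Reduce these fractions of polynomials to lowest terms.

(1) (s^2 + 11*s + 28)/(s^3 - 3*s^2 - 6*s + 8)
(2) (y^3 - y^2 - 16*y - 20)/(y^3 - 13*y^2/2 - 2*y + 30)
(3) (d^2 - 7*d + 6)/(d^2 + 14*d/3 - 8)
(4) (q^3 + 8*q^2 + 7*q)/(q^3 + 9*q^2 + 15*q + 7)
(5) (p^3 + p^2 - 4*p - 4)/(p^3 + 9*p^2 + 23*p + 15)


(1) = (s^2 + 11*s + 28)/(s^3 - 3*s^2 - 6*s + 8)
(2) = (2*y^2 - 6*y - 20)/(2*y^2 - 17*y + 30)
(3) = (3*d^2 - 21*d + 18)/(3*d^2 + 14*d - 24)
(4) = q/(q + 1)
(5) = (p^2 - 4)/(p^2 + 8*p + 15)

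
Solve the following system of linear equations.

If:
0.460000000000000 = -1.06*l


Then:
l = -0.43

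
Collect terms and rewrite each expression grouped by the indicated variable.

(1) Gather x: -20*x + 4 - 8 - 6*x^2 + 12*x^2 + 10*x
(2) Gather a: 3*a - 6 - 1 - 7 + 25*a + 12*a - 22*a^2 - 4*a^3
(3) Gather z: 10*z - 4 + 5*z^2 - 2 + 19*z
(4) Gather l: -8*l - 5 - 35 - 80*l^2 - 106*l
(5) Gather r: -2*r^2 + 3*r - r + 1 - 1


(1) = 6*x^2 - 10*x - 4
(2) = -4*a^3 - 22*a^2 + 40*a - 14
(3) = 5*z^2 + 29*z - 6
(4) = -80*l^2 - 114*l - 40
(5) = -2*r^2 + 2*r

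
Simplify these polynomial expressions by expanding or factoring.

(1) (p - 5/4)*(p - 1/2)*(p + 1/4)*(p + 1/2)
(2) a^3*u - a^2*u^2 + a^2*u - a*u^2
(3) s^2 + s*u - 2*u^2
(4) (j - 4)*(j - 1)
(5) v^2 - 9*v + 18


(1) = p^4 - p^3 - 9*p^2/16 + p/4 + 5/64
(2) = a*(a - u)*(a*u + u)
(3) = (s - u)*(s + 2*u)
(4) = j^2 - 5*j + 4
(5) = (v - 6)*(v - 3)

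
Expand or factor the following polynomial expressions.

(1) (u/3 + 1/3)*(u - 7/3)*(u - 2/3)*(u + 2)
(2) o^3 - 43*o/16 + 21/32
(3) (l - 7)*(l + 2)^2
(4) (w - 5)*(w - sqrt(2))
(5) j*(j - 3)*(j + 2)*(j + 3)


(1) = u^4/3 - 49*u^2/27 - 4*u/9 + 28/27
(2) = (o - 3/2)*(o - 1/4)*(o + 7/4)
(3) = l^3 - 3*l^2 - 24*l - 28
(4) = w^2 - 5*w - sqrt(2)*w + 5*sqrt(2)
(5) = j^4 + 2*j^3 - 9*j^2 - 18*j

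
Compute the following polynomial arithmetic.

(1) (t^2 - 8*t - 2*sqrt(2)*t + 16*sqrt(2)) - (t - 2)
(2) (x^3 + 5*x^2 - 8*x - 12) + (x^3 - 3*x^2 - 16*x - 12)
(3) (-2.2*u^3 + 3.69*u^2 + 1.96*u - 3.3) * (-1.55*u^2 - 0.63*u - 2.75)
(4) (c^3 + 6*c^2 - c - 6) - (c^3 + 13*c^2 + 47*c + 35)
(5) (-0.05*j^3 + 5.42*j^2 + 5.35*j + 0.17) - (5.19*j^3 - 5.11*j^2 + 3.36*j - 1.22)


(1) = t^2 - 9*t - 2*sqrt(2)*t + 2 + 16*sqrt(2)
(2) = 2*x^3 + 2*x^2 - 24*x - 24
(3) = 3.41*u^5 - 4.3335*u^4 + 0.6873*u^3 - 6.2673*u^2 - 3.311*u + 9.075
(4) = -7*c^2 - 48*c - 41
(5) = -5.24*j^3 + 10.53*j^2 + 1.99*j + 1.39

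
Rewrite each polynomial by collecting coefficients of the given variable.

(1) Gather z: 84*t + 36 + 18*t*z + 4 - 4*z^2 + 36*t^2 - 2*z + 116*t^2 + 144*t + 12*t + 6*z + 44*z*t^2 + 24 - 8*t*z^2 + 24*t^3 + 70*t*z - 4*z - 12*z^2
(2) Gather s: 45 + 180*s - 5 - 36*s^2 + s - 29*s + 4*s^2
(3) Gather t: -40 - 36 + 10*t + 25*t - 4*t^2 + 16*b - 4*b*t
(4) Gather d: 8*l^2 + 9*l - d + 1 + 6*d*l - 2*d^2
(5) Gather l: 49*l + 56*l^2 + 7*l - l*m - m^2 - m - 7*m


(1) = 24*t^3 + 152*t^2 + 240*t + z^2*(-8*t - 16) + z*(44*t^2 + 88*t) + 64
(2) = -32*s^2 + 152*s + 40
(3) = 16*b - 4*t^2 + t*(35 - 4*b) - 76
(4) = -2*d^2 + d*(6*l - 1) + 8*l^2 + 9*l + 1
(5) = 56*l^2 + l*(56 - m) - m^2 - 8*m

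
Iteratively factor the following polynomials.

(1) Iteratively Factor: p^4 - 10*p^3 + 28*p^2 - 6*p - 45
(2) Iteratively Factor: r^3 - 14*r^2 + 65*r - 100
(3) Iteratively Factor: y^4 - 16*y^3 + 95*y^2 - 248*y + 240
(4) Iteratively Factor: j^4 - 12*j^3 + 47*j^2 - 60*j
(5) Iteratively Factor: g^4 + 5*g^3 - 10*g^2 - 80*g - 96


(1) = (p - 5)*(p^3 - 5*p^2 + 3*p + 9) = (p - 5)*(p - 3)*(p^2 - 2*p - 3) = (p - 5)*(p - 3)*(p + 1)*(p - 3)
(2) = (r - 5)*(r^2 - 9*r + 20) = (r - 5)^2*(r - 4)
(3) = (y - 4)*(y^3 - 12*y^2 + 47*y - 60) = (y - 5)*(y - 4)*(y^2 - 7*y + 12) = (y - 5)*(y - 4)*(y - 3)*(y - 4)
(4) = (j - 3)*(j^3 - 9*j^2 + 20*j) = (j - 5)*(j - 3)*(j^2 - 4*j) = j*(j - 5)*(j - 3)*(j - 4)
(5) = (g + 2)*(g^3 + 3*g^2 - 16*g - 48) = (g - 4)*(g + 2)*(g^2 + 7*g + 12) = (g - 4)*(g + 2)*(g + 4)*(g + 3)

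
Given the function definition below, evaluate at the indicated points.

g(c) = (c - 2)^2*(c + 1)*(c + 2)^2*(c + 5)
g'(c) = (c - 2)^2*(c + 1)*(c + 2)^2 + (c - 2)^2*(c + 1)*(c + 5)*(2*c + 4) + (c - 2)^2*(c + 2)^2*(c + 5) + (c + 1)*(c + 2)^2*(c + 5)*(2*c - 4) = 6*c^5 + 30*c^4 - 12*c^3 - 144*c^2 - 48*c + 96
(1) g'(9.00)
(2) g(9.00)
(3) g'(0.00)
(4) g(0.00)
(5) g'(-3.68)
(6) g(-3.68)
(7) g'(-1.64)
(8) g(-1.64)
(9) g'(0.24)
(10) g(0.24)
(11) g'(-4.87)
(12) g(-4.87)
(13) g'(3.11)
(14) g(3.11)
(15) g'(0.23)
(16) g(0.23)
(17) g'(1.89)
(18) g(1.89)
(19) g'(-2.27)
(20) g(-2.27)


(1) = 530376.00
(2) = 830060.00
(3) = 96.00
(4) = 80.00
(5) = 373.07
(6) = -322.12
(7) = -13.81
(8) = -3.69
(9) = 76.12
(10) = 100.99
(11) = -1260.71
(12) = -195.58
(13) = 2745.09
(14) = 1072.38
(15) = 77.28
(16) = 100.22
(17) = -62.62
(18) = 3.65
(19) = 38.24
(20) = -4.61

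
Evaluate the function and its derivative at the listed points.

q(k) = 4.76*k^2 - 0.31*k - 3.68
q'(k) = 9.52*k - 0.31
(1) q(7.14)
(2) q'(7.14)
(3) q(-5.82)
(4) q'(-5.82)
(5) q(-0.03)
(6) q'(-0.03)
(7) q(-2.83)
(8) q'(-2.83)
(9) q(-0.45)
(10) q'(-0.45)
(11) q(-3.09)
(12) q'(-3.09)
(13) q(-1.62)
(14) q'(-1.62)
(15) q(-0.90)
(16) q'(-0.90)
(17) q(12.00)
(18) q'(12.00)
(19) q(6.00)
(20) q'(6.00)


(1) = 236.77
(2) = 67.66
(3) = 159.36
(4) = -55.72
(5) = -3.67
(6) = -0.60
(7) = 35.32
(8) = -27.25
(9) = -2.58
(10) = -4.59
(11) = 42.73
(12) = -29.73
(13) = 9.31
(14) = -15.73
(15) = 0.45
(16) = -8.88
(17) = 678.04
(18) = 113.93
(19) = 165.82
(20) = 56.81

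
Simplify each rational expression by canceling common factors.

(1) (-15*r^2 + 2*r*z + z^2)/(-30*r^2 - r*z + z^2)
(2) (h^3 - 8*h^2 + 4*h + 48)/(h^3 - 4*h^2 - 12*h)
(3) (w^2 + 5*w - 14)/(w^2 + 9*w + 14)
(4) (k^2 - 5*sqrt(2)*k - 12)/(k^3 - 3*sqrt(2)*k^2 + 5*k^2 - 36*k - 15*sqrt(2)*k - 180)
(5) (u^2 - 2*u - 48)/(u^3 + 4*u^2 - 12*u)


(1) = (-3*r + z)/(-6*r + z)
(2) = (h - 4)/h
(3) = (w - 2)/(w + 2)
(4) = (k + sqrt(2))/(k^2 + k*(3*sqrt(2) + 5) + 15*sqrt(2))
(5) = (u - 8)/(u^2 - 2*u)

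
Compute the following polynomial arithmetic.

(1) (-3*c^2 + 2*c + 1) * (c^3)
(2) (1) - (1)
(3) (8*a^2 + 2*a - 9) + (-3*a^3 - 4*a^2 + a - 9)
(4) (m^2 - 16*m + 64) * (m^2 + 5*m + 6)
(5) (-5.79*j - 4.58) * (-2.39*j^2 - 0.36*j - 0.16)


(1) = -3*c^5 + 2*c^4 + c^3
(2) = 0
(3) = -3*a^3 + 4*a^2 + 3*a - 18
(4) = m^4 - 11*m^3 - 10*m^2 + 224*m + 384
(5) = 13.8381*j^3 + 13.0306*j^2 + 2.5752*j + 0.7328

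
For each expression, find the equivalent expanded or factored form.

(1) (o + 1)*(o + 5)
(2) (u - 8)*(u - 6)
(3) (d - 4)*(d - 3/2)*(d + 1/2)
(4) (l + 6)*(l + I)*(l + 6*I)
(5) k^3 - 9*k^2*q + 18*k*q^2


(1) = o^2 + 6*o + 5
(2) = u^2 - 14*u + 48
(3) = d^3 - 5*d^2 + 13*d/4 + 3
(4) = l^3 + 6*l^2 + 7*I*l^2 - 6*l + 42*I*l - 36
(5) = k*(k - 6*q)*(k - 3*q)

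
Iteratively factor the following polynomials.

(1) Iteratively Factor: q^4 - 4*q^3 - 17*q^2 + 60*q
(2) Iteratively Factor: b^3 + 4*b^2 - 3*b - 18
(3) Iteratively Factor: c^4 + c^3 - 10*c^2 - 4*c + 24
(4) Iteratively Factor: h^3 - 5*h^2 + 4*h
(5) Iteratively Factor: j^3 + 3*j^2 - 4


(1) = (q + 4)*(q^3 - 8*q^2 + 15*q) = (q - 3)*(q + 4)*(q^2 - 5*q) = q*(q - 3)*(q + 4)*(q - 5)
(2) = (b - 2)*(b^2 + 6*b + 9) = (b - 2)*(b + 3)*(b + 3)
(3) = (c - 2)*(c^3 + 3*c^2 - 4*c - 12) = (c - 2)*(c + 2)*(c^2 + c - 6) = (c - 2)*(c + 2)*(c + 3)*(c - 2)
(4) = (h)*(h^2 - 5*h + 4) = h*(h - 1)*(h - 4)
(5) = (j + 2)*(j^2 + j - 2) = (j + 2)^2*(j - 1)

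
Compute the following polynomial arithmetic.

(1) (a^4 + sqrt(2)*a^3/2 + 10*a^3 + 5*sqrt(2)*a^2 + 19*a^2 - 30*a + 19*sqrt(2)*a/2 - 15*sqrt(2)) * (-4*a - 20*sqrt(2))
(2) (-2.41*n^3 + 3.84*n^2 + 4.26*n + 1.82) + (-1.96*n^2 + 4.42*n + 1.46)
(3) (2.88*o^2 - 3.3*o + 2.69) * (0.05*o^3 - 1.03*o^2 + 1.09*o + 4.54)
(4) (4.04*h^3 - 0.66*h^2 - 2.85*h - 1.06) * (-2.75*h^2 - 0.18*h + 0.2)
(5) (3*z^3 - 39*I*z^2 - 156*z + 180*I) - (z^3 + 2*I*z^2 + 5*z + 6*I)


(1) = -4*a^5 - 40*a^4 - 22*sqrt(2)*a^4 - 220*sqrt(2)*a^3 - 96*a^3 - 418*sqrt(2)*a^2 - 80*a^2 - 380*a + 660*sqrt(2)*a + 600
(2) = -2.41*n^3 + 1.88*n^2 + 8.68*n + 3.28
(3) = 0.144*o^5 - 3.1314*o^4 + 6.6727*o^3 + 6.7075*o^2 - 12.0499*o + 12.2126
(4) = -11.11*h^5 + 1.0878*h^4 + 8.7643*h^3 + 3.296*h^2 - 0.3792*h - 0.212
(5) = 2*z^3 - 41*I*z^2 - 161*z + 174*I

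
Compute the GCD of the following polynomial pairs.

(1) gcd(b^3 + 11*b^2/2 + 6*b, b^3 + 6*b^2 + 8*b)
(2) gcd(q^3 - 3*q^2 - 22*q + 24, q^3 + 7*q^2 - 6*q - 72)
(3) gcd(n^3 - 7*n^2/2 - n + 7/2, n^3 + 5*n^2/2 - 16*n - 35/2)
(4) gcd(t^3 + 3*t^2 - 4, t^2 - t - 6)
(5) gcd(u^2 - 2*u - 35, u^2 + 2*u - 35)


(1) = gcd(b*(b + 3/2)*(b + 4), b*(b + 2)*(b + 4)) = b^2 + 4*b
(2) = gcd((q - 6)*(q - 1)*(q + 4), (q - 3)*(q + 4)*(q + 6)) = q + 4
(3) = n^2 - 5*n/2 - 7/2
(4) = t + 2
(5) = 1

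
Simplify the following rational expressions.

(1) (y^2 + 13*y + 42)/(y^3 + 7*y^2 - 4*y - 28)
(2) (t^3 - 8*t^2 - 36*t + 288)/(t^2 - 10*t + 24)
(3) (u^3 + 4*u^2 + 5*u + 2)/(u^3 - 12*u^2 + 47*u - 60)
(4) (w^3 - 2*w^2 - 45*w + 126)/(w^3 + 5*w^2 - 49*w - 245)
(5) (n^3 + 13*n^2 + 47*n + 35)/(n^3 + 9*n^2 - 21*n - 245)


(1) = (y + 6)/(y^2 - 4)
(2) = (t^2 - 2*t - 48)/(t - 4)
(3) = (u^3 + 4*u^2 + 5*u + 2)/(u^3 - 12*u^2 + 47*u - 60)
(4) = (w^2 - 9*w + 18)/(w^2 - 2*w - 35)
(5) = (n^2 + 6*n + 5)/(n^2 + 2*n - 35)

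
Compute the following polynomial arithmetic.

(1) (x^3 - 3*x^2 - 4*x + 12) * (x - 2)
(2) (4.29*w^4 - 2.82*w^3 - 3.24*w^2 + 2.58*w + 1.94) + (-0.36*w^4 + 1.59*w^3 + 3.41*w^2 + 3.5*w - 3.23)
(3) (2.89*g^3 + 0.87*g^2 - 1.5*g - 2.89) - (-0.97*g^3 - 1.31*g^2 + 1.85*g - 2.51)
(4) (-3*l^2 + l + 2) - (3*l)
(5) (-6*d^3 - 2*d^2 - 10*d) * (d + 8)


(1) = x^4 - 5*x^3 + 2*x^2 + 20*x - 24
(2) = 3.93*w^4 - 1.23*w^3 + 0.17*w^2 + 6.08*w - 1.29
(3) = 3.86*g^3 + 2.18*g^2 - 3.35*g - 0.38
(4) = -3*l^2 - 2*l + 2
(5) = -6*d^4 - 50*d^3 - 26*d^2 - 80*d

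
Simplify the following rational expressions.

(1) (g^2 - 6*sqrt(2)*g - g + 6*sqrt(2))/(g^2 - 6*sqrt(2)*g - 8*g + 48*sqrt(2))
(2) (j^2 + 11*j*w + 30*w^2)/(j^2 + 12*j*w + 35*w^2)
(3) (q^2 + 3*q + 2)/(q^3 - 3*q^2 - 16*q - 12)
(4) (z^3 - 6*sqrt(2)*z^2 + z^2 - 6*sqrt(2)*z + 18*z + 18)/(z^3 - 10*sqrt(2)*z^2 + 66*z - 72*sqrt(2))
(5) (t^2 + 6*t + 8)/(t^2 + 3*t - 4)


(1) = (g - 1)/(g - 8)
(2) = (j + 6*w)/(j + 7*w)
(3) = 1/(q - 6)
(4) = (z + 1)/(z - 4*sqrt(2))
(5) = (t + 2)/(t - 1)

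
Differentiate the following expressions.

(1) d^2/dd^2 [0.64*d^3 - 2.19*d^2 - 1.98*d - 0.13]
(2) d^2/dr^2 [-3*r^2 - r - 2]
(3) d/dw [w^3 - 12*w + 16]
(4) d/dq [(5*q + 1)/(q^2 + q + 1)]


(1) = 3.84*d - 4.38
(2) = -6
(3) = 3*w^2 - 12
(4) = (5*q^2 + 5*q - (2*q + 1)*(5*q + 1) + 5)/(q^2 + q + 1)^2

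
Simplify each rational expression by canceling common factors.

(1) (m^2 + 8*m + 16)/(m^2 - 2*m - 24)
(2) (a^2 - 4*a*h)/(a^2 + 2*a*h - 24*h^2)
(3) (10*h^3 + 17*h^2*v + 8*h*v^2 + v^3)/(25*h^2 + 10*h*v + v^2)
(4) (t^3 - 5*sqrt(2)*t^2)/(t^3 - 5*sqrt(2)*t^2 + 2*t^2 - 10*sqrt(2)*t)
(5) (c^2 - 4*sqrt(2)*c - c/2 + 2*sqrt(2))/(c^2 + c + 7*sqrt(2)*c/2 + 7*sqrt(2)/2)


(1) = (m + 4)/(m - 6)
(2) = a/(a + 6*h)
(3) = (2*h^2 + 3*h*v + v^2)/(5*h + v)
(4) = t/(t + 2)
(5) = (4*c^2 + c*(-16*sqrt(2) - 2) + 8*sqrt(2))/(4*c^2 + c*(4 + 14*sqrt(2)) + 14*sqrt(2))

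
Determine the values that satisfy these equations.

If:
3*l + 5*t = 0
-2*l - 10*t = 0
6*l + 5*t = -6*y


Then:
l = 0
t = 0
y = 0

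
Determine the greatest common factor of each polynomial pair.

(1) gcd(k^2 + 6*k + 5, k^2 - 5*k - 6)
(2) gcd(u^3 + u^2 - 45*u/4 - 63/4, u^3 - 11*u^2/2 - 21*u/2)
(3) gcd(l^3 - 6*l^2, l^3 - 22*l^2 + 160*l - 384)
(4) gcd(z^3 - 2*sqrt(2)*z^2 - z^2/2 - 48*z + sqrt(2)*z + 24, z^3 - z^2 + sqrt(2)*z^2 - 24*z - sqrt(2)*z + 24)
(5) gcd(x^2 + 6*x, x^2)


(1) = gcd((k + 1)*(k + 5), (k - 6)*(k + 1)) = k + 1
(2) = u + 3/2
(3) = l - 6
(4) = gcd((z - 1/2)*(z - 6*sqrt(2))*(z + 4*sqrt(2)), (z - 1)*(z - 3*sqrt(2))*(z + 4*sqrt(2))) = z + 4*sqrt(2)
(5) = gcd(x*(x + 6), x^2) = x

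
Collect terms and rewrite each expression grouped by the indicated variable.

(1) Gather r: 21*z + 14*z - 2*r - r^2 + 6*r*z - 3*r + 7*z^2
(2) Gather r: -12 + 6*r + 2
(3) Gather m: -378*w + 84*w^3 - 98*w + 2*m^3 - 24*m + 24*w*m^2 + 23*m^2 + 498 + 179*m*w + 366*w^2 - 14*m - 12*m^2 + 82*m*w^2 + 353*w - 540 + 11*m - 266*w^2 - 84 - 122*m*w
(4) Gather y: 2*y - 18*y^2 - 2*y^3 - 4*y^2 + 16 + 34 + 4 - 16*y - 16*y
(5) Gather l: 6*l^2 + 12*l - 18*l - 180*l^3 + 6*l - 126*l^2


(1) = -r^2 + r*(6*z - 5) + 7*z^2 + 35*z
(2) = 6*r - 10
(3) = 2*m^3 + m^2*(24*w + 11) + m*(82*w^2 + 57*w - 27) + 84*w^3 + 100*w^2 - 123*w - 126
(4) = -2*y^3 - 22*y^2 - 30*y + 54
(5) = -180*l^3 - 120*l^2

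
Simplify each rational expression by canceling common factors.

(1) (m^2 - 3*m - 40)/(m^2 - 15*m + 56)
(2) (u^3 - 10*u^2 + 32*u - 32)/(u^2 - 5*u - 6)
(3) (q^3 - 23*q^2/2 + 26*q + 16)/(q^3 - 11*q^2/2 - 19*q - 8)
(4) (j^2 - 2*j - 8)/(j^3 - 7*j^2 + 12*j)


(1) = (m + 5)/(m - 7)
(2) = (u^3 - 10*u^2 + 32*u - 32)/(u^2 - 5*u - 6)
(3) = (q - 4)/(q + 2)
(4) = (j + 2)/(j^2 - 3*j)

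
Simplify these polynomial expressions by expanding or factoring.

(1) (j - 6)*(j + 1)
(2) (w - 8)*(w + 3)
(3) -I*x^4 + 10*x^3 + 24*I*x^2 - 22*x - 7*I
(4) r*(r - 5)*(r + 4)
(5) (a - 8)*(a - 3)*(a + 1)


(1) = j^2 - 5*j - 6
(2) = w^2 - 5*w - 24
(3) = (x + I)^2*(x + 7*I)*(-I*x + 1)
(4) = r^3 - r^2 - 20*r
(5) = a^3 - 10*a^2 + 13*a + 24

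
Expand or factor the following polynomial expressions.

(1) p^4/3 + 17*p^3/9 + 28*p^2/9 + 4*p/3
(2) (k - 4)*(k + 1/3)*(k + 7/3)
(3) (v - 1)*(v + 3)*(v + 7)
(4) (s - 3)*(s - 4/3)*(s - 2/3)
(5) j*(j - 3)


(1) = p*(p/3 + 1)*(p + 2/3)*(p + 2)
(2) = k^3 - 4*k^2/3 - 89*k/9 - 28/9
(3) = v^3 + 9*v^2 + 11*v - 21
(4) = s^3 - 5*s^2 + 62*s/9 - 8/3
(5) = j^2 - 3*j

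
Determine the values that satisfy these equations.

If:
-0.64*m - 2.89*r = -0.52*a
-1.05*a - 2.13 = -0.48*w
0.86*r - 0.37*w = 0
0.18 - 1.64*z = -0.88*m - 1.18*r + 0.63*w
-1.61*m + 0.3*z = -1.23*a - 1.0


Then:
a = -2.18
m = -1.13
r = -0.14
w = -0.33
z = -0.47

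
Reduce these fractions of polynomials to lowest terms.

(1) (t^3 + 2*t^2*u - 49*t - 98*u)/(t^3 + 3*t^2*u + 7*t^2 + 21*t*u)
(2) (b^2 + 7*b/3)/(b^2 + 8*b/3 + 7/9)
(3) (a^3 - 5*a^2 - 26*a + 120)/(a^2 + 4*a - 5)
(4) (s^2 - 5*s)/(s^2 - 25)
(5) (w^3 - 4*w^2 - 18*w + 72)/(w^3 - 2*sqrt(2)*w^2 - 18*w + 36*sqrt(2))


(1) = (t^2 + 2*t*u - 7*t - 14*u)/(t^2 + 3*t*u)
(2) = 3*b/(3*b + 1)
(3) = (a^2 - 10*a + 24)/(a - 1)
(4) = s/(s + 5)
(5) = (w - 4)/(w - 2*sqrt(2))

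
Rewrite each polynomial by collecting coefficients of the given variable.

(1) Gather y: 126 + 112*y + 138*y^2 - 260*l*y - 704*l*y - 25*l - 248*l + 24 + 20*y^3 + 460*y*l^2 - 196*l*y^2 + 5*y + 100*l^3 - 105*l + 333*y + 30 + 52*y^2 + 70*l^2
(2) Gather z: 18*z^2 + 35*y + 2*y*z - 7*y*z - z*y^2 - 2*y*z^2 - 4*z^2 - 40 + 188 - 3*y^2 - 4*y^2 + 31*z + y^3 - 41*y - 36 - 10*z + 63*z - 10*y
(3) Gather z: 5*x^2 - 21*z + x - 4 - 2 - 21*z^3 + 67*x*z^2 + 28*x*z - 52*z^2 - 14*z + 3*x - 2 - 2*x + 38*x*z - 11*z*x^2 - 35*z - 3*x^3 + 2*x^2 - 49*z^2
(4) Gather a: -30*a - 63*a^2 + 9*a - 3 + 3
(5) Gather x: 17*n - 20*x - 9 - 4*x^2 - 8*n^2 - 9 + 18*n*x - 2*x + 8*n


(1) = 100*l^3 + 70*l^2 - 378*l + 20*y^3 + y^2*(190 - 196*l) + y*(460*l^2 - 964*l + 450) + 180
(2) = y^3 - 7*y^2 - 16*y + z^2*(14 - 2*y) + z*(-y^2 - 5*y + 84) + 112
(3) = -3*x^3 + 7*x^2 + 2*x - 21*z^3 + z^2*(67*x - 101) + z*(-11*x^2 + 66*x - 70) - 8
(4) = -63*a^2 - 21*a
(5) = -8*n^2 + 25*n - 4*x^2 + x*(18*n - 22) - 18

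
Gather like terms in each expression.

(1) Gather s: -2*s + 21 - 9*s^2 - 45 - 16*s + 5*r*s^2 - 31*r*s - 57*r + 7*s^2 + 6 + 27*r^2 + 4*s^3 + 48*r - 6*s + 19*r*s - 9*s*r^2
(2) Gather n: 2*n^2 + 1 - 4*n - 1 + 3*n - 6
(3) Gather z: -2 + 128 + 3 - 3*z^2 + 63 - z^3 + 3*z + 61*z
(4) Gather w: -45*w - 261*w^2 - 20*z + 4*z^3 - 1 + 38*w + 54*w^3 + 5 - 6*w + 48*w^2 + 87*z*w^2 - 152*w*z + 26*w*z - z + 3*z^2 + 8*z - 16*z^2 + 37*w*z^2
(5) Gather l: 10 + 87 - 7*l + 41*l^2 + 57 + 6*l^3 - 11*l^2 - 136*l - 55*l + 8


(1) = 27*r^2 - 9*r + 4*s^3 + s^2*(5*r - 2) + s*(-9*r^2 - 12*r - 24) - 18
(2) = 2*n^2 - n - 6
(3) = -z^3 - 3*z^2 + 64*z + 192
(4) = 54*w^3 + w^2*(87*z - 213) + w*(37*z^2 - 126*z - 13) + 4*z^3 - 13*z^2 - 13*z + 4
(5) = 6*l^3 + 30*l^2 - 198*l + 162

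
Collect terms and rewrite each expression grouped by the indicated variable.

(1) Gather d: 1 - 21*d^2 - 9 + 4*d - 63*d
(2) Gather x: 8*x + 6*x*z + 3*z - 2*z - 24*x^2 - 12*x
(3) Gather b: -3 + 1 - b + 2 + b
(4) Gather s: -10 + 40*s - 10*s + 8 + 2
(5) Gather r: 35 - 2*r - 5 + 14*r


(1) = -21*d^2 - 59*d - 8
(2) = -24*x^2 + x*(6*z - 4) + z
(3) = 0
(4) = 30*s
(5) = 12*r + 30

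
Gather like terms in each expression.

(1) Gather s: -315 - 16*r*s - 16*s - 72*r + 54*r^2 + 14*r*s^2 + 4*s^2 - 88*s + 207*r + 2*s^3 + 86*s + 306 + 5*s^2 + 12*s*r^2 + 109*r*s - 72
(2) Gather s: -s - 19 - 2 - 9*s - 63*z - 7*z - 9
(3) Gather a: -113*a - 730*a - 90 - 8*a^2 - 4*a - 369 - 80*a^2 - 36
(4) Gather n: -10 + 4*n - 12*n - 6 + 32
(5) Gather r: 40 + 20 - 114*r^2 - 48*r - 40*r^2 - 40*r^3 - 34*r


(1) = 54*r^2 + 135*r + 2*s^3 + s^2*(14*r + 9) + s*(12*r^2 + 93*r - 18) - 81
(2) = -10*s - 70*z - 30
(3) = -88*a^2 - 847*a - 495
(4) = 16 - 8*n
(5) = -40*r^3 - 154*r^2 - 82*r + 60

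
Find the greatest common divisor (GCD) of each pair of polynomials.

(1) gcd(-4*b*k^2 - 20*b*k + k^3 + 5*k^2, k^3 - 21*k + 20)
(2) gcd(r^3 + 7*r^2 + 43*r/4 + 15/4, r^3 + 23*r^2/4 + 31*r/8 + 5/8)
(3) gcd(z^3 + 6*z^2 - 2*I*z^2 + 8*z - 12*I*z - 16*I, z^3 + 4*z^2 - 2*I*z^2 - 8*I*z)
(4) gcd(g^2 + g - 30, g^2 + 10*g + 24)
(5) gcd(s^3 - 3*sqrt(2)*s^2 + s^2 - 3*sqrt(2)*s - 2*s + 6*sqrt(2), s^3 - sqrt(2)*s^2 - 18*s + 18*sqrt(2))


(1) = gcd(k*(-4*b + k)*(k + 5), (k - 4)*(k - 1)*(k + 5)) = k + 5
(2) = r^2 + 11*r/2 + 5/2
(3) = gcd((z + 2)*(z + 4)*(z - 2*I), z*(z + 4)*(z - 2*I)) = z^2 + z*(4 - 2*I) - 8*I
(4) = gcd((g - 5)*(g + 6), (g + 4)*(g + 6)) = g + 6
(5) = s - 3*sqrt(2)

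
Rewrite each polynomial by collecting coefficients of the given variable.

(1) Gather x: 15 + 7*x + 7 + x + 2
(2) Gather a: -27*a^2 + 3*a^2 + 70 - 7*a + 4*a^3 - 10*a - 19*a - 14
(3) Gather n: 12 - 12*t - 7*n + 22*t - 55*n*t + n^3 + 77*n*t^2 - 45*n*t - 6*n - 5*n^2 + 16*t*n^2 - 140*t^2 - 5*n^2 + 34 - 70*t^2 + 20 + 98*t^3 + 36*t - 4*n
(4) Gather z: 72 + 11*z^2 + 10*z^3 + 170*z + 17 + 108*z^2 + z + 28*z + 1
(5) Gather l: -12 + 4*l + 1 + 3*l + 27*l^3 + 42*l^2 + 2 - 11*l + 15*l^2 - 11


(1) = 8*x + 24
(2) = 4*a^3 - 24*a^2 - 36*a + 56
(3) = n^3 + n^2*(16*t - 10) + n*(77*t^2 - 100*t - 17) + 98*t^3 - 210*t^2 + 46*t + 66
(4) = 10*z^3 + 119*z^2 + 199*z + 90
(5) = 27*l^3 + 57*l^2 - 4*l - 20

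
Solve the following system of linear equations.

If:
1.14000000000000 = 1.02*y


Then:
y = 1.12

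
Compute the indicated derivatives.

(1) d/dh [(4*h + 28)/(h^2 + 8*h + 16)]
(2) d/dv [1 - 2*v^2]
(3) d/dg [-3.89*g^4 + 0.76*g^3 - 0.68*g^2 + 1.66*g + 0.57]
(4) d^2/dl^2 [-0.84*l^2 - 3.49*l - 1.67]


(1) = 4*(-h - 10)/(h^3 + 12*h^2 + 48*h + 64)
(2) = -4*v
(3) = -15.56*g^3 + 2.28*g^2 - 1.36*g + 1.66
(4) = -1.68000000000000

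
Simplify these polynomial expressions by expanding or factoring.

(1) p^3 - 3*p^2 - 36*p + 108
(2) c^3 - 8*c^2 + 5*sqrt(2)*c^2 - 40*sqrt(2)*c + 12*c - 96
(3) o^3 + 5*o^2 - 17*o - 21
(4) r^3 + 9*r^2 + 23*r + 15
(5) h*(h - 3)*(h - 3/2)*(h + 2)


(1) = (p - 6)*(p - 3)*(p + 6)
(2) = (c - 8)*(c + 2*sqrt(2))*(c + 3*sqrt(2))
(3) = (o - 3)*(o + 1)*(o + 7)
(4) = (r + 1)*(r + 3)*(r + 5)
(5) = h^4 - 5*h^3/2 - 9*h^2/2 + 9*h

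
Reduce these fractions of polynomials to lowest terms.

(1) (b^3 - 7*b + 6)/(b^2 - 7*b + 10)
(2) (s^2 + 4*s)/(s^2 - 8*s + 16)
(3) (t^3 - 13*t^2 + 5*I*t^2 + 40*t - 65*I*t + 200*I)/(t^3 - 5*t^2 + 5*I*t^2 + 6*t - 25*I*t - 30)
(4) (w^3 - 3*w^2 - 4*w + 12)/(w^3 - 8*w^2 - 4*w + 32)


(1) = (b^2 + 2*b - 3)/(b - 5)
(2) = (s^2 + 4*s)/(s^2 - 8*s + 16)
(3) = (t^2 + t*(-8 + 5*I) - 40*I)/(t^2 + 5*I*t + 6)
(4) = (w - 3)/(w - 8)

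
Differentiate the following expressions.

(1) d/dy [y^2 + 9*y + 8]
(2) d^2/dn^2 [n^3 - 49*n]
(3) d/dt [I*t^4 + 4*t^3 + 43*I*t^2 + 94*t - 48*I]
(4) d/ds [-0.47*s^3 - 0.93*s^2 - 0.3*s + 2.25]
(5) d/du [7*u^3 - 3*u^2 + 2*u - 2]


(1) = 2*y + 9
(2) = 6*n
(3) = 4*I*t^3 + 12*t^2 + 86*I*t + 94
(4) = -1.41*s^2 - 1.86*s - 0.3
(5) = 21*u^2 - 6*u + 2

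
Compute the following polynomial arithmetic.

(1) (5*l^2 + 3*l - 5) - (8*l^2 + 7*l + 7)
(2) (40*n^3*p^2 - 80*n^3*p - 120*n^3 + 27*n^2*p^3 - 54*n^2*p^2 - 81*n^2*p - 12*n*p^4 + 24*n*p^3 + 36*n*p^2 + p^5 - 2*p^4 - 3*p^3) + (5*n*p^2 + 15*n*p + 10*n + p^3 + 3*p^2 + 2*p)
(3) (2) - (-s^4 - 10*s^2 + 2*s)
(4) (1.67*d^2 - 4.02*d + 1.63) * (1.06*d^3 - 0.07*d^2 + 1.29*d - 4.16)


(1) = -3*l^2 - 4*l - 12
(2) = 40*n^3*p^2 - 80*n^3*p - 120*n^3 + 27*n^2*p^3 - 54*n^2*p^2 - 81*n^2*p - 12*n*p^4 + 24*n*p^3 + 41*n*p^2 + 15*n*p + 10*n + p^5 - 2*p^4 - 2*p^3 + 3*p^2 + 2*p
(3) = s^4 + 10*s^2 - 2*s + 2
(4) = 1.7702*d^5 - 4.3781*d^4 + 4.1635*d^3 - 12.2471*d^2 + 18.8259*d - 6.7808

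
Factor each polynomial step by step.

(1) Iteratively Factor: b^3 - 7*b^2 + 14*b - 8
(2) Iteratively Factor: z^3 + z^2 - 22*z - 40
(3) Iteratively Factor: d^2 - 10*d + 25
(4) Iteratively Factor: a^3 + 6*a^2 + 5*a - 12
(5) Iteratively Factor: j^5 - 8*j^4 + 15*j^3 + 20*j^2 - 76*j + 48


(1) = (b - 4)*(b^2 - 3*b + 2) = (b - 4)*(b - 1)*(b - 2)
(2) = (z + 2)*(z^2 - z - 20) = (z + 2)*(z + 4)*(z - 5)
(3) = (d - 5)*(d - 5)
(4) = (a + 4)*(a^2 + 2*a - 3) = (a + 3)*(a + 4)*(a - 1)
(5) = (j - 2)*(j^4 - 6*j^3 + 3*j^2 + 26*j - 24) = (j - 3)*(j - 2)*(j^3 - 3*j^2 - 6*j + 8) = (j - 4)*(j - 3)*(j - 2)*(j^2 + j - 2) = (j - 4)*(j - 3)*(j - 2)*(j + 2)*(j - 1)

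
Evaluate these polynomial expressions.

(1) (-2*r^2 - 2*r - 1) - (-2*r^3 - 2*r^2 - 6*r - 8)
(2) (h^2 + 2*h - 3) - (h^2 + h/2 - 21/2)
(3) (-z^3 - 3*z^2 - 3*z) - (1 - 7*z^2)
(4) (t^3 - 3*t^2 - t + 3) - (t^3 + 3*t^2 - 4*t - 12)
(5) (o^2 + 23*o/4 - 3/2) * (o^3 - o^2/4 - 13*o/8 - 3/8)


(1) = 2*r^3 + 4*r + 7
(2) = 3*h/2 + 15/2
(3) = -z^3 + 4*z^2 - 3*z - 1
(4) = -6*t^2 + 3*t + 15
(5) = o^5 + 11*o^4/2 - 73*o^3/16 - 299*o^2/32 + 9*o/32 + 9/16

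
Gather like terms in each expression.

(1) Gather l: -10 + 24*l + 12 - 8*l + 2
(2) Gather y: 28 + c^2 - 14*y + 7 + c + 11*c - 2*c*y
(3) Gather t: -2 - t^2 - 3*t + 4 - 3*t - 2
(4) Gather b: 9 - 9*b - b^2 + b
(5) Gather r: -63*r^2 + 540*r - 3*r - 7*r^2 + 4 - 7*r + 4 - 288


(1) = 16*l + 4
(2) = c^2 + 12*c + y*(-2*c - 14) + 35
(3) = -t^2 - 6*t
(4) = -b^2 - 8*b + 9
(5) = -70*r^2 + 530*r - 280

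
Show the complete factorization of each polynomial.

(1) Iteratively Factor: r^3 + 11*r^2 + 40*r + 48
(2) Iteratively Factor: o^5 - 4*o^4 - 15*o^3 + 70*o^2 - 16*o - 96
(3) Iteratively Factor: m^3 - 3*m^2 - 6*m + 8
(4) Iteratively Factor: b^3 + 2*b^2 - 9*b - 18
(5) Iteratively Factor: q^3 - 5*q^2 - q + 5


(1) = (r + 3)*(r^2 + 8*r + 16) = (r + 3)*(r + 4)*(r + 4)
(2) = (o - 2)*(o^4 - 2*o^3 - 19*o^2 + 32*o + 48) = (o - 3)*(o - 2)*(o^3 + o^2 - 16*o - 16) = (o - 3)*(o - 2)*(o + 1)*(o^2 - 16) = (o - 4)*(o - 3)*(o - 2)*(o + 1)*(o + 4)
(3) = (m - 1)*(m^2 - 2*m - 8) = (m - 4)*(m - 1)*(m + 2)
(4) = (b + 3)*(b^2 - b - 6) = (b + 2)*(b + 3)*(b - 3)
(5) = (q + 1)*(q^2 - 6*q + 5) = (q - 1)*(q + 1)*(q - 5)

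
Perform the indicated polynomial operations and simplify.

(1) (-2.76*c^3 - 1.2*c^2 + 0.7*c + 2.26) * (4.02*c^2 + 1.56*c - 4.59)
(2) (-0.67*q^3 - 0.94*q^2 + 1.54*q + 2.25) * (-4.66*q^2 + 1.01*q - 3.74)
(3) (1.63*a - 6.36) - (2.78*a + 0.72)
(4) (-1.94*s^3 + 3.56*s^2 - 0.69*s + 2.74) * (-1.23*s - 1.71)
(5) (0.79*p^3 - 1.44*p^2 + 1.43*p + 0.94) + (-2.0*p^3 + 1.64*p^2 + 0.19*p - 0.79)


(1) = -11.0952*c^5 - 9.1296*c^4 + 13.6104*c^3 + 15.6852*c^2 + 0.3126*c - 10.3734
(2) = 3.1222*q^5 + 3.7037*q^4 - 5.62*q^3 - 5.414*q^2 - 3.4871*q - 8.415
(3) = -1.15*a - 7.08
(4) = 2.3862*s^4 - 1.0614*s^3 - 5.2389*s^2 - 2.1903*s - 4.6854
(5) = -1.21*p^3 + 0.2*p^2 + 1.62*p + 0.15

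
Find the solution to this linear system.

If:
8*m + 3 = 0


Then:
m = -3/8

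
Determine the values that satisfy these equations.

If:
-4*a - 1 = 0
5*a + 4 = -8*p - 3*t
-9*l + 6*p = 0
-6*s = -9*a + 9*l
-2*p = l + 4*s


Then:
a = -1/4
l = -3/4
p = -9/8
s = 3/4
t = 25/12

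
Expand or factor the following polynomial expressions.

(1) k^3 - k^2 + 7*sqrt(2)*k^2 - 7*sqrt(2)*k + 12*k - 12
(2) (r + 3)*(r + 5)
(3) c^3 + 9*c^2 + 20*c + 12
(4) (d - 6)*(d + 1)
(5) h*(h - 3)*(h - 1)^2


(1) = (k - 1)*(k + sqrt(2))*(k + 6*sqrt(2))
(2) = r^2 + 8*r + 15
(3) = (c + 1)*(c + 2)*(c + 6)
(4) = d^2 - 5*d - 6
(5) = h^4 - 5*h^3 + 7*h^2 - 3*h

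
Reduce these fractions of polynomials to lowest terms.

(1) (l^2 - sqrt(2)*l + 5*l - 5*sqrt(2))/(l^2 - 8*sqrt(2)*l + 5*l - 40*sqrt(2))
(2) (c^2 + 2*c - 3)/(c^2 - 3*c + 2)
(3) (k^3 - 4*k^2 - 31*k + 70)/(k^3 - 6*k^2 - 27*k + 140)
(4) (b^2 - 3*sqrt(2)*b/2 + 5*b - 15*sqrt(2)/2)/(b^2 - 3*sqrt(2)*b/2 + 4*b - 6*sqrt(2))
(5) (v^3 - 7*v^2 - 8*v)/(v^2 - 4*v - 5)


(1) = (l - sqrt(2))/(l - 8*sqrt(2))
(2) = (c + 3)/(c - 2)
(3) = (k - 2)/(k - 4)
(4) = (4*b + 20)/(4*b + 16)
(5) = (v^2 - 8*v)/(v - 5)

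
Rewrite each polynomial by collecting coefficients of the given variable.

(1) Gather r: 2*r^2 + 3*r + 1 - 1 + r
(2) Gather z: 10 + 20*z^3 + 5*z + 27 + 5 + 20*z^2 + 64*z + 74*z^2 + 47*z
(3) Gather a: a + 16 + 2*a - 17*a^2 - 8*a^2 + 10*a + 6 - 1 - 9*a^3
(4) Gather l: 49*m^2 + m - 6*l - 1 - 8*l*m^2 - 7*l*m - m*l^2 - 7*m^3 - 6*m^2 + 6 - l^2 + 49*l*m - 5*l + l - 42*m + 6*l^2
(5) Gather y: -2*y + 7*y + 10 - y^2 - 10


(1) = 2*r^2 + 4*r
(2) = 20*z^3 + 94*z^2 + 116*z + 42
(3) = -9*a^3 - 25*a^2 + 13*a + 21
(4) = l^2*(5 - m) + l*(-8*m^2 + 42*m - 10) - 7*m^3 + 43*m^2 - 41*m + 5
(5) = -y^2 + 5*y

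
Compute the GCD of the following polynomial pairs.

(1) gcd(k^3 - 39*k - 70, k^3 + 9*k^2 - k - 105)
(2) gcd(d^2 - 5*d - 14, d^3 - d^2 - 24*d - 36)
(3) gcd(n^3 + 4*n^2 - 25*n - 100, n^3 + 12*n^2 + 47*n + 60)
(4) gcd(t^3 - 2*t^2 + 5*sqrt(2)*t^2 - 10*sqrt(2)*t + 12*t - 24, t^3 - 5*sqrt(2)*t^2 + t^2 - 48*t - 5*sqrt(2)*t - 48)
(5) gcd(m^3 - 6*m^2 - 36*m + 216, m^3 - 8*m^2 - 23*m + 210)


(1) = k + 5
(2) = gcd((d - 7)*(d + 2), (d - 6)*(d + 2)*(d + 3)) = d + 2
(3) = gcd((n - 5)*(n + 4)*(n + 5), (n + 3)*(n + 4)*(n + 5)) = n^2 + 9*n + 20
(4) = gcd((t - 2)*(t + 2*sqrt(2))*(t + 3*sqrt(2)), (t + 1)*(t - 8*sqrt(2))*(t + 3*sqrt(2))) = t + 3*sqrt(2)
(5) = m - 6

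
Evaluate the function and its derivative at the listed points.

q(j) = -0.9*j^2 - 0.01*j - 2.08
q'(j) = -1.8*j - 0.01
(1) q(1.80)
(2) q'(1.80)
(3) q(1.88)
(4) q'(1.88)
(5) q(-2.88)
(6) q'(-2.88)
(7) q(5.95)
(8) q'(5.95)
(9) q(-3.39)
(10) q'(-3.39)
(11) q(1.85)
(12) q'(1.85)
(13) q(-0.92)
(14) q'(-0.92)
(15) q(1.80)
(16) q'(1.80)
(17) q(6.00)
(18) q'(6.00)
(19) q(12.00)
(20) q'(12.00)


(1) = -5.01
(2) = -3.25
(3) = -5.28
(4) = -3.39
(5) = -9.52
(6) = 5.17
(7) = -34.00
(8) = -10.72
(9) = -12.39
(10) = 6.09
(11) = -5.18
(12) = -3.34
(13) = -2.83
(14) = 1.65
(15) = -5.01
(16) = -3.25
(17) = -34.54
(18) = -10.81
(19) = -131.80
(20) = -21.61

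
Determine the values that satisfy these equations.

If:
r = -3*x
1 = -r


Then:
r = -1
x = 1/3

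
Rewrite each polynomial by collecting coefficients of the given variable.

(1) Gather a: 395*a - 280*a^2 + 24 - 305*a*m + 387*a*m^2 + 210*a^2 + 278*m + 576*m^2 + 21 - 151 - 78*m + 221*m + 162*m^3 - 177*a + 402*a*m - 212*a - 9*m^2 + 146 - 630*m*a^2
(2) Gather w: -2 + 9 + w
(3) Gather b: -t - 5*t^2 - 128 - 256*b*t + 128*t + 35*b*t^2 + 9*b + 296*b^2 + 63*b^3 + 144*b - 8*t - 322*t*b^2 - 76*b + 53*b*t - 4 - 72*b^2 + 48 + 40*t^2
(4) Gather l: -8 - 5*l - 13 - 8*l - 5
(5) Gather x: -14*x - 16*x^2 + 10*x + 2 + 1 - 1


(1) = a^2*(-630*m - 70) + a*(387*m^2 + 97*m + 6) + 162*m^3 + 567*m^2 + 421*m + 40
(2) = w + 7
(3) = 63*b^3 + b^2*(224 - 322*t) + b*(35*t^2 - 203*t + 77) + 35*t^2 + 119*t - 84
(4) = -13*l - 26
(5) = -16*x^2 - 4*x + 2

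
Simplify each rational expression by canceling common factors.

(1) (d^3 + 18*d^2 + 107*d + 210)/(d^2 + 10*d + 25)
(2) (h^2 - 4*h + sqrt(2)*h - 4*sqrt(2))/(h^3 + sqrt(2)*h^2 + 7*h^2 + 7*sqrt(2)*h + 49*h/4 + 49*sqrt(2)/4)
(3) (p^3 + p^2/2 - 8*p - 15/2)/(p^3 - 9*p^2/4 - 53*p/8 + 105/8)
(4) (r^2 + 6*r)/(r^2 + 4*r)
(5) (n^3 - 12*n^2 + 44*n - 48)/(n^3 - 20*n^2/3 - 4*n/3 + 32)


(1) = (d^2 + 13*d + 42)/(d + 5)
(2) = (4*h - 16)/(4*h^2 + 28*h + 49)
(3) = (4*p + 4)/(4*p - 7)
(4) = (r + 6)/(r + 4)
(5) = (3*n^2 - 18*n + 24)/(3*n^2 - 2*n - 16)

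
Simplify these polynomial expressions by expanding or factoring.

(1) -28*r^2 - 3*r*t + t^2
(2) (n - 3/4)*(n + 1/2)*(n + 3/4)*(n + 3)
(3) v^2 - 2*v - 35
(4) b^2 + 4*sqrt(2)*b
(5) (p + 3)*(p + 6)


(1) = (-7*r + t)*(4*r + t)
(2) = n^4 + 7*n^3/2 + 15*n^2/16 - 63*n/32 - 27/32
(3) = (v - 7)*(v + 5)
(4) = b*(b + 4*sqrt(2))
(5) = p^2 + 9*p + 18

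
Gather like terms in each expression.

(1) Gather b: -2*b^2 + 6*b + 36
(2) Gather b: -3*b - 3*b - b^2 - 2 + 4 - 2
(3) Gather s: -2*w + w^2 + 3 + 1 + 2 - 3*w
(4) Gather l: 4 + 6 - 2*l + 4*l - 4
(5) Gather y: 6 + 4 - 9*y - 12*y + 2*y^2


(1) = -2*b^2 + 6*b + 36
(2) = -b^2 - 6*b
(3) = w^2 - 5*w + 6
(4) = 2*l + 6
(5) = 2*y^2 - 21*y + 10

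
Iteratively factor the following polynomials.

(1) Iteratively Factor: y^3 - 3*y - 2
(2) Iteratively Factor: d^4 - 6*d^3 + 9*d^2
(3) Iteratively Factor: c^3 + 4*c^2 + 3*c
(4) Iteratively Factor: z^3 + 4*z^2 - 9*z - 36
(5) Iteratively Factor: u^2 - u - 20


(1) = (y + 1)*(y^2 - y - 2) = (y - 2)*(y + 1)*(y + 1)
(2) = (d - 3)*(d^3 - 3*d^2) = (d - 3)^2*(d^2) = d*(d - 3)^2*(d)
(3) = (c + 1)*(c^2 + 3*c) = (c + 1)*(c + 3)*(c)
(4) = (z + 4)*(z^2 - 9) = (z - 3)*(z + 4)*(z + 3)
(5) = (u - 5)*(u + 4)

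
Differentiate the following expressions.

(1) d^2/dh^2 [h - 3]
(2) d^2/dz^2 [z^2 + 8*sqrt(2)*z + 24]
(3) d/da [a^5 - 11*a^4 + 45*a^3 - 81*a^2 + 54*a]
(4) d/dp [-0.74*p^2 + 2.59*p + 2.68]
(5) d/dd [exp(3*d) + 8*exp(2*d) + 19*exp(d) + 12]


(1) = 0
(2) = 2
(3) = 5*a^4 - 44*a^3 + 135*a^2 - 162*a + 54
(4) = 2.59 - 1.48*p
(5) = (3*exp(2*d) + 16*exp(d) + 19)*exp(d)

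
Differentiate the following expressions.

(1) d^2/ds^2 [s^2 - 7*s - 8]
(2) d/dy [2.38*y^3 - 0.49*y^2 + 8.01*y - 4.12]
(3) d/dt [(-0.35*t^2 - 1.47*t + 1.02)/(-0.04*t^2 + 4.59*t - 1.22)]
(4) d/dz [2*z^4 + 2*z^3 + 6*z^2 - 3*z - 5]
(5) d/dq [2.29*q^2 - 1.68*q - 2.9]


(1) = 2
(2) = 7.14*y^2 - 0.98*y + 8.01
(3) = (-1.6653*t^2 + 0.9356*t - 2.8884)/(0.0016*t^4 - 0.3672*t^3 + 21.1657*t^2 - 11.1996*t + 1.4884)
(4) = 8*z^3 + 6*z^2 + 12*z - 3
(5) = 4.58*q - 1.68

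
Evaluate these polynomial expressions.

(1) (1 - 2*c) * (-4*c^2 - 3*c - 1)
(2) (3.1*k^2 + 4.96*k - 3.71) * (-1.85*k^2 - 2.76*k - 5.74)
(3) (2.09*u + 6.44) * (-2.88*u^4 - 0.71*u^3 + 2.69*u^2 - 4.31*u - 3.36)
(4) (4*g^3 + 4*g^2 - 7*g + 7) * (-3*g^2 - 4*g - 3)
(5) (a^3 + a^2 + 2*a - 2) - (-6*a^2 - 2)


(1) = 8*c^3 + 2*c^2 - c - 1
(2) = -5.735*k^4 - 17.732*k^3 - 24.6201*k^2 - 18.2308*k + 21.2954
(3) = -6.0192*u^5 - 20.0311*u^4 + 1.0497*u^3 + 8.3157*u^2 - 34.7788*u - 21.6384
(4) = -12*g^5 - 28*g^4 - 7*g^3 - 5*g^2 - 7*g - 21
(5) = a^3 + 7*a^2 + 2*a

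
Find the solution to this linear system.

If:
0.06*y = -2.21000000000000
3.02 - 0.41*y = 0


Then:
No Solution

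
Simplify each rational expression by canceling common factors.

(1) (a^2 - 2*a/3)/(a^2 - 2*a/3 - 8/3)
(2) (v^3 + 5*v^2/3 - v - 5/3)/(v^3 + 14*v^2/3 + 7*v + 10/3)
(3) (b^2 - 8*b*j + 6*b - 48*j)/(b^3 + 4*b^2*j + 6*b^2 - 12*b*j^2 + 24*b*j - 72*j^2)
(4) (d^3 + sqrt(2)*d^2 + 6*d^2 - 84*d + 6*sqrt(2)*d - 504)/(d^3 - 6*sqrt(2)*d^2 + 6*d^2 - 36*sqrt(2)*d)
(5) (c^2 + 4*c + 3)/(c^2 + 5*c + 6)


(1) = (3*a^2 - 2*a)/(3*a^2 - 2*a - 8)
(2) = (v - 1)/(v + 2)
(3) = (b - 8*j)/(b^2 + 4*b*j - 12*j^2)
(4) = (d + 7*sqrt(2))/d
(5) = (c + 1)/(c + 2)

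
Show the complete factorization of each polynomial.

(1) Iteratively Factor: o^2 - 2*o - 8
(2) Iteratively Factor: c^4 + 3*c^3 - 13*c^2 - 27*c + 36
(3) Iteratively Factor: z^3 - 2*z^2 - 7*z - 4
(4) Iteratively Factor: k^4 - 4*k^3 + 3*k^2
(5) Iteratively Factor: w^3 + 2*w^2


(1) = (o - 4)*(o + 2)
(2) = (c + 3)*(c^3 - 13*c + 12) = (c - 3)*(c + 3)*(c^2 + 3*c - 4) = (c - 3)*(c - 1)*(c + 3)*(c + 4)
(3) = (z + 1)*(z^2 - 3*z - 4) = (z - 4)*(z + 1)*(z + 1)
(4) = (k)*(k^3 - 4*k^2 + 3*k) = k^2*(k^2 - 4*k + 3) = k^2*(k - 1)*(k - 3)
(5) = (w)*(w^2 + 2*w) = w*(w + 2)*(w)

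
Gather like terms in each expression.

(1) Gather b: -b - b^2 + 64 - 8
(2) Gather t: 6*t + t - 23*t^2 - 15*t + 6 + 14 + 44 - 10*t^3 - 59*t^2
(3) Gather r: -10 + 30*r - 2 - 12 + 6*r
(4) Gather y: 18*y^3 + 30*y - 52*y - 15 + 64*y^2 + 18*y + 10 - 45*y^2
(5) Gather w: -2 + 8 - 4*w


(1) = -b^2 - b + 56
(2) = -10*t^3 - 82*t^2 - 8*t + 64
(3) = 36*r - 24
(4) = 18*y^3 + 19*y^2 - 4*y - 5
(5) = 6 - 4*w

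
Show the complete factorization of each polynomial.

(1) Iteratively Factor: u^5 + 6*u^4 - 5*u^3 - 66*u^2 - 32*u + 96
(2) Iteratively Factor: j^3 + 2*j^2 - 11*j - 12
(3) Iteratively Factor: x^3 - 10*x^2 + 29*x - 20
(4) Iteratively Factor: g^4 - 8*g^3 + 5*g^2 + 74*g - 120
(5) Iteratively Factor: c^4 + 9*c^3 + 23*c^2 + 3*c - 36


(1) = (u + 4)*(u^4 + 2*u^3 - 13*u^2 - 14*u + 24) = (u + 4)^2*(u^3 - 2*u^2 - 5*u + 6) = (u - 3)*(u + 4)^2*(u^2 + u - 2) = (u - 3)*(u - 1)*(u + 4)^2*(u + 2)
(2) = (j + 4)*(j^2 - 2*j - 3) = (j - 3)*(j + 4)*(j + 1)
(3) = (x - 1)*(x^2 - 9*x + 20) = (x - 4)*(x - 1)*(x - 5)
(4) = (g - 5)*(g^3 - 3*g^2 - 10*g + 24) = (g - 5)*(g + 3)*(g^2 - 6*g + 8) = (g - 5)*(g - 4)*(g + 3)*(g - 2)
(5) = (c + 3)*(c^3 + 6*c^2 + 5*c - 12) = (c + 3)^2*(c^2 + 3*c - 4) = (c - 1)*(c + 3)^2*(c + 4)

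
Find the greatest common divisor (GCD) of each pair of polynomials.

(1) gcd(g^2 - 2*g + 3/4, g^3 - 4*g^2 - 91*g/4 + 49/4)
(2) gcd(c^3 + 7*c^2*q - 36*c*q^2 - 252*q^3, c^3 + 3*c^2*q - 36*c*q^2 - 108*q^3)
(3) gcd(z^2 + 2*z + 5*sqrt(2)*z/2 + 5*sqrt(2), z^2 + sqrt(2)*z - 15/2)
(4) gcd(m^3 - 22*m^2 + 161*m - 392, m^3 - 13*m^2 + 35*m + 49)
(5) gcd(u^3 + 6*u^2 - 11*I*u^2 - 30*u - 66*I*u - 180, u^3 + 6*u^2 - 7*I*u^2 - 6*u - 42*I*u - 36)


(1) = gcd((g - 3/2)*(g - 1/2), (g - 7)*(g - 1/2)*(g + 7/2)) = g - 1/2
(2) = -c^2 + 36*q^2
(3) = z + 5*sqrt(2)/2
(4) = m^2 - 14*m + 49
(5) = u^2 + u*(6 - 6*I) - 36*I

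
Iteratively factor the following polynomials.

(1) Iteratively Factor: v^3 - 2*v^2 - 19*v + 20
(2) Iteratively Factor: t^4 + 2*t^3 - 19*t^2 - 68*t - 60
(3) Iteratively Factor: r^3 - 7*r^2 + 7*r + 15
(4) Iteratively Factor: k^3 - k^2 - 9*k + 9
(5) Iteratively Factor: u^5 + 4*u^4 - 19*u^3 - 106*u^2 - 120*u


(1) = (v + 4)*(v^2 - 6*v + 5) = (v - 1)*(v + 4)*(v - 5)
(2) = (t + 3)*(t^3 - t^2 - 16*t - 20) = (t + 2)*(t + 3)*(t^2 - 3*t - 10) = (t - 5)*(t + 2)*(t + 3)*(t + 2)
(3) = (r - 3)*(r^2 - 4*r - 5) = (r - 5)*(r - 3)*(r + 1)
(4) = (k - 3)*(k^2 + 2*k - 3) = (k - 3)*(k + 3)*(k - 1)
(5) = (u + 4)*(u^4 - 19*u^2 - 30*u) = u*(u + 4)*(u^3 - 19*u - 30) = u*(u - 5)*(u + 4)*(u^2 + 5*u + 6) = u*(u - 5)*(u + 2)*(u + 4)*(u + 3)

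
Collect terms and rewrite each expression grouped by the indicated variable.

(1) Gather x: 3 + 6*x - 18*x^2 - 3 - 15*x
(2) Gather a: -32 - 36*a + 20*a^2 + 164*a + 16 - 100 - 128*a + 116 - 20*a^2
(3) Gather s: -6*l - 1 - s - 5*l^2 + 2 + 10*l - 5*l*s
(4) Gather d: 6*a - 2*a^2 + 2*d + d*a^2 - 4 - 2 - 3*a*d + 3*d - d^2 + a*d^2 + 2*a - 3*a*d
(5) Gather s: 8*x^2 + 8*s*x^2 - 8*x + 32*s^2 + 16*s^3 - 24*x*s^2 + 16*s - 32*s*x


(1) = -18*x^2 - 9*x
(2) = 0
(3) = -5*l^2 + 4*l + s*(-5*l - 1) + 1
(4) = -2*a^2 + 8*a + d^2*(a - 1) + d*(a^2 - 6*a + 5) - 6
(5) = 16*s^3 + s^2*(32 - 24*x) + s*(8*x^2 - 32*x + 16) + 8*x^2 - 8*x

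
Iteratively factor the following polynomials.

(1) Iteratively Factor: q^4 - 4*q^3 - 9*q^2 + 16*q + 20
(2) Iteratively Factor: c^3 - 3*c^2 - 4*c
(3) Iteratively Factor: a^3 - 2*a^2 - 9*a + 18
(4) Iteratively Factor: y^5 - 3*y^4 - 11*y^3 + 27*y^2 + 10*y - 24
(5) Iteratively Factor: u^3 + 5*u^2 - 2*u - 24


(1) = (q - 2)*(q^3 - 2*q^2 - 13*q - 10) = (q - 2)*(q + 2)*(q^2 - 4*q - 5) = (q - 2)*(q + 1)*(q + 2)*(q - 5)
(2) = (c)*(c^2 - 3*c - 4) = c*(c - 4)*(c + 1)
(3) = (a - 2)*(a^2 - 9) = (a - 3)*(a - 2)*(a + 3)
(4) = (y - 4)*(y^4 + y^3 - 7*y^2 - y + 6) = (y - 4)*(y + 1)*(y^3 - 7*y + 6) = (y - 4)*(y - 2)*(y + 1)*(y^2 + 2*y - 3) = (y - 4)*(y - 2)*(y - 1)*(y + 1)*(y + 3)
(5) = (u - 2)*(u^2 + 7*u + 12) = (u - 2)*(u + 3)*(u + 4)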